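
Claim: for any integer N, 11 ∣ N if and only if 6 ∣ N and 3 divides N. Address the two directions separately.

(→) This fails: take N = 11. Certainly 11 ∣ 11, but 6 ∤ 11.

(←) This fails: take N = 6. Both 6 ∣ 6 and 3 ∣ 6, yet 6 is not a multiple of 11 (since 6 = 0·11 + 6), so 11 ∤ 6.

Neither direction holds.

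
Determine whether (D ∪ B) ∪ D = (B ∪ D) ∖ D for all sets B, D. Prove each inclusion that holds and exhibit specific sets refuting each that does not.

Forward inclusion. This inclusion fails. Take B = ∅, D = {1}; then 1 ∈ (D ∪ B) ∪ D but 1 ∉ (B ∪ D) ∖ D.

Reverse inclusion. Let x ∈ (B ∪ D) ∖ D. Then x ∈ B and x ∉ D, from which x ∈ (D ∪ B) ∪ D.

Only the reverse inclusion holds.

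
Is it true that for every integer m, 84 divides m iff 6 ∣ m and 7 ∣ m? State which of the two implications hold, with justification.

Only the forward direction holds.

(⟸) This fails: take m = 42. Both 6 ∣ 42 and 7 ∣ 42, yet 42 is not a multiple of 84 (since 42 = 0·84 + 42), so 84 ∤ 42.

(⟹) If 84 ∣ m, write m = 84q. Since 84 = 14·6, m = 6·(14q), so 6 ∣ m; and since 84 = 12·7, m = 7·(12q), so 7 ∣ m.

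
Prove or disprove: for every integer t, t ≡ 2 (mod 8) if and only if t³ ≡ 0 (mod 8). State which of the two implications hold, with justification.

[⇐] This fails: take t = 0. Then 0³ = 0 ≡ 0 (mod 8), yet 0 ≡ 0 (mod 8), not 2.

[⇒] Suppose t ≡ 2 (mod 8). Write t = 8j + 2. Then (8j + 2)³ = 512j³ + 384j² + 96j + 8 = 8(64j³ + 48j² + 12j + 1) + 0, so t³ ≡ 0 (mod 8).

Only the forward direction holds.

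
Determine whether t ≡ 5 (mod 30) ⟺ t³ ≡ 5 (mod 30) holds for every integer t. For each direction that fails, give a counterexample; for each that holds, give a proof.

Both directions hold; the statement is true.

Forward direction. Suppose t ≡ 5 (mod 30). Write t = 30j + 5. Then (30j + 5)³ = 27000j³ + 13500j² + 2250j + 125 = 30(900j³ + 450j² + 75j + 4) + 5, so t³ ≡ 5 (mod 30).

Converse. Suppose t³ ≡ 5 (mod 30). The only residue r in {0, …, 29} with r³ ≡ 5 (mod 30) is r = 5, so t ≡ 5 (mod 30).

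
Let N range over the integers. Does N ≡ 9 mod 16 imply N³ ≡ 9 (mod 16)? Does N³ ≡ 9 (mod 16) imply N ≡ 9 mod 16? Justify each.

Converse. Suppose N³ ≡ 9 (mod 16). The only residue r in {0, …, 15} with r³ ≡ 9 (mod 16) is r = 9, so N ≡ 9 (mod 16).

Forward direction. Suppose N ≡ 9 mod 16. Write N = 16j + 9. Then (16j + 9)³ = 4096j³ + 6912j² + 3888j + 729 = 16(256j³ + 432j² + 243j + 45) + 9, so N³ ≡ 9 (mod 16).

Both directions hold; the statement is true.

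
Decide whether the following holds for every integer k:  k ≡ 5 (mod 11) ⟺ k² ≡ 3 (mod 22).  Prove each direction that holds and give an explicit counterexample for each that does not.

(⟹) This fails: take k = 16. Then 16 ≡ 5 (mod 11), but 16² = 256 ≡ 14 (mod 22), not 3.

(⟸) This fails: take k = 17. Then 17² = 289 ≡ 3 (mod 22), yet 17 ≡ 6 (mod 11), not 5.

Both directions fail.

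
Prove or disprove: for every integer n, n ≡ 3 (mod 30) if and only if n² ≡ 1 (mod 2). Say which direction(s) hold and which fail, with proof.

(⇒) Suppose n ≡ 3 (mod 30). Then n² ≡ 3² = 9 (mod 30), and since 2 ∣ 30, also n² ≡ 1 (mod 2).

(⇐) This fails: take n = 1. Then 1² = 1 ≡ 1 (mod 2), yet 1 ≡ 1 (mod 30), not 3.

(⇒) holds; (⇐) fails.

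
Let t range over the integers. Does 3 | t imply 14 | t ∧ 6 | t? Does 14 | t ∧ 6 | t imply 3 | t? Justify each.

Only the reverse direction holds.

Forward direction. This fails: take t = 3. Certainly 3 ∣ 3, but 14 ∤ 3.

Converse. Suppose 14 ∣ t and 6 ∣ t. Any common multiple of 14 and 6 is a multiple of their lcm; here lcm(14, 6) = 14·6/gcd(14, 6) = 84/2 = 42, so 42 ∣ t. Since 3 ∣ 42, it follows that 3 ∣ t.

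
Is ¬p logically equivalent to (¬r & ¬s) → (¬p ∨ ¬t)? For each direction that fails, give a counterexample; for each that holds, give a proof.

The forward direction holds; the converse fails.

(→) Assume the antecedent. If p is true, the antecedent cannot hold. If p is false, (¬r & ¬s) → (¬p ∨ ¬t) reduces to true regardless of the other variables. Either way (¬r & ¬s) → (¬p ∨ ¬t) holds.

(←) This fails. Under t = F, p = T, r = F, s = F, the left side is false but the right side is true.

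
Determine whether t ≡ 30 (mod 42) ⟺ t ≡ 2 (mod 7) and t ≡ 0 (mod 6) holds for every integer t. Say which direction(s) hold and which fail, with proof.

Both directions hold; the statement is true.

(⟹) Suppose t ≡ 30 (mod 42); write t = 42j + 30. Since 7 ∣ 42, reducing mod 7 gives t ≡ 30 ≡ 2 (mod 7); since 6 ∣ 42, reducing mod 6 gives t ≡ 30 ≡ 0 (mod 6).

(⟸) Conversely, if t ≡ 2 (mod 7) and t ≡ 0 (mod 6), then by the Chinese remainder theorem t ≡ 30 (mod 42). This is exactly t ≡ 30 (mod 42).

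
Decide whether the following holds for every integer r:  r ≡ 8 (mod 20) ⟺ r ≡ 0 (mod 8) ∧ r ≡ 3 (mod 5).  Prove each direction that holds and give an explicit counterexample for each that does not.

(⟸) If r ≡ 0 (mod 8) and r ≡ 3 (mod 5), then by the Chinese remainder theorem r ≡ 8 (mod 40). Since 8 ≡ 8 (mod 20) and 20 ∣ 40, we get r ≡ 8 (mod 20).

(⟹) This fails: r = 28 gives 28 ≡ 8 (mod 20) but 28 ≡ 4 (mod 8), so the conjunction on the right does not hold.

(⇒) fails; (⇐) holds.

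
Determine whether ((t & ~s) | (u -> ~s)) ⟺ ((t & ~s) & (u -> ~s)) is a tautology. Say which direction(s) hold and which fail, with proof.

(⇒) This fails. Under t = F, s = F, u = F, the left side is true but the right side is false.

(⇐) Assume the antecedent. If t is true, the antecedent forces (t = T, s = F, u = F) or (t = T, s = F, u = T), and (t & ~s) | (u -> ~s) holds there. If t is false, the antecedent cannot hold. Either way (t & ~s) | (u -> ~s) holds.

Only the converse holds.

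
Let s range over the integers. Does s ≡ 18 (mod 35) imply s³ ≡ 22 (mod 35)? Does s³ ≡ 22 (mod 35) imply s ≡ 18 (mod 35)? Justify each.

(⟹) Suppose s ≡ 18 (mod 35). Write s = 35j + 18. Then (35j + 18)³ = 42875j³ + 66150j² + 34020j + 5832 = 35(1225j³ + 1890j² + 972j + 166) + 22, so s³ ≡ 22 (mod 35).

(⟸) This fails: take s = 8. Then 8³ = 512 ≡ 22 (mod 35), yet 8 ≡ 8 (mod 35), not 18.

Not equivalent: only (⇒) holds.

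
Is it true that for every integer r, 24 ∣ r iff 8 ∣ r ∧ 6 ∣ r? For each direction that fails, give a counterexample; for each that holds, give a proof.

(→) If 24 ∣ r, write r = 24q. Since 24 = 3·8, r = 8·(3q), so 8 ∣ r; and since 24 = 4·6, r = 6·(4q), so 6 ∣ r.

(←) Suppose 8 ∣ r and 6 ∣ r. Any common multiple of 8 and 6 is a multiple of their lcm; here lcm(8, 6) = 8·6/gcd(8, 6) = 48/2 = 24, so 24 ∣ r.

Both directions hold.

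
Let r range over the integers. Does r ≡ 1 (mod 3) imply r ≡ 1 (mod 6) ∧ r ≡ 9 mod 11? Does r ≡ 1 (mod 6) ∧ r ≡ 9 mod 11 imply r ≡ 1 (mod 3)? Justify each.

Not equivalent: only (⇐) holds.

(←) If r ≡ 1 (mod 6) and r ≡ 9 (mod 11), then by the Chinese remainder theorem r ≡ 31 (mod 66). Since 31 ≡ 1 (mod 3) and 3 ∣ 66, we get r ≡ 1 (mod 3).

(→) This fails: r = 1 gives 1 ≡ 1 (mod 3) but 1 ≡ 1 (mod 11), so the conjunction on the right does not hold.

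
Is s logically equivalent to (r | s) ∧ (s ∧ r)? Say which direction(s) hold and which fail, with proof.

(⟸) Assume the antecedent. If s is true, s reduces to true regardless of the other variables. If s is false, the antecedent cannot hold. Either way s holds.

(⟹) This fails. Under s = T, r = F, the left side is true but the right side is false.

The forward direction fails; the converse holds.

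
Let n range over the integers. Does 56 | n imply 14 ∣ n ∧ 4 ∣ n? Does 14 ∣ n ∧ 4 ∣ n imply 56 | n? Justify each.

The forward direction holds; the converse fails.

(→) If 56 ∣ n, write n = 56q. Since 56 = 4·14, n = 14·(4q), so 14 ∣ n; and since 56 = 14·4, n = 4·(14q), so 4 ∣ n.

(←) This fails: take n = 28. Both 14 ∣ 28 and 4 ∣ 28, yet 28 is not a multiple of 56 (since 28 = 0·56 + 28), so 56 ∤ 28.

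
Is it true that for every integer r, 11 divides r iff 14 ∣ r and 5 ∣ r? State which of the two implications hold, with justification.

(⟹) This fails: take r = 11. Certainly 11 ∣ 11, but 14 ∤ 11.

(⟸) This fails: take r = 70. Both 14 ∣ 70 and 5 ∣ 70, yet 70 is not a multiple of 11 (since 70 = 6·11 + 4), so 11 ∤ 70.

Neither direction holds.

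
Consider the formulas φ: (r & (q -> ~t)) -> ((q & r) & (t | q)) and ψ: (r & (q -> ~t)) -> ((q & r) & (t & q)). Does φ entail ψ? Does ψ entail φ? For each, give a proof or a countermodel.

(⇒) fails; (⇐) holds.

[⇒] This fails. Under r = T, t = F, q = T, the left side is true but the right side is false.

[⇐] Assume the antecedent. If r is true, the antecedent forces (r = T, t = T, q = T), and the consequent holds there. If r is false, the consequent reduces to true regardless of the other variables. Either way the consequent holds.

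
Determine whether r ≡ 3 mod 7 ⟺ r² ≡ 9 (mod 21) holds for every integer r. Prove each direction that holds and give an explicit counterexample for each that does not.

Both directions fail.

[⇒] This fails: take r = 10. Then 10 ≡ 3 (mod 7), but 10² = 100 ≡ 16 (mod 21), not 9.

[⇐] This fails: take r = 18. Then 18² = 324 ≡ 9 (mod 21), yet 18 ≡ 4 (mod 7), not 3.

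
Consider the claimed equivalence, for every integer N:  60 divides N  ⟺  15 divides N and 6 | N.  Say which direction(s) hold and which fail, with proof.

Not equivalent: only (⇒) holds.

Forward direction. If 60 ∣ N, write N = 60q. Since 60 = 4·15, N = 15·(4q), so 15 ∣ N; and since 60 = 10·6, N = 6·(10q), so 6 ∣ N.

Converse. This fails: take N = 30. Both 15 ∣ 30 and 6 ∣ 30, yet 30 is not a multiple of 60 (since 30 = 0·60 + 30), so 60 ∤ 30.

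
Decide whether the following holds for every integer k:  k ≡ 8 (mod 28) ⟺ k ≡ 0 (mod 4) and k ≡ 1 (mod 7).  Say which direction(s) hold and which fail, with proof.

Both directions hold.

[⇒] Suppose k ≡ 8 (mod 28); write k = 28j + 8. Since 4 ∣ 28, reducing mod 4 gives k ≡ 8 ≡ 0 (mod 4); since 7 ∣ 28, reducing mod 7 gives k ≡ 8 ≡ 1 (mod 7).

[⇐] Conversely, if k ≡ 0 (mod 4) and k ≡ 1 (mod 7), then by the Chinese remainder theorem k ≡ 8 (mod 28). This is exactly k ≡ 8 (mod 28).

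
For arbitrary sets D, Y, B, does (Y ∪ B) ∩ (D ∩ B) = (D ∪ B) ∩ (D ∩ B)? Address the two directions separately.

(⊆) Let x ∈ (Y ∪ B) ∩ (D ∩ B). Then either x ∈ D ∩ B and x ∉ Y; or x ∈ D ∩ Y ∩ B. In each case x ∈ (D ∪ B) ∩ (D ∩ B), so (Y ∪ B) ∩ (D ∩ B) ⊆ (D ∪ B) ∩ (D ∩ B).

(⊇) Let x ∈ (D ∪ B) ∩ (D ∩ B). Then either x ∈ D ∩ B and x ∉ Y; or x ∈ D ∩ Y ∩ B. In each case x ∈ (Y ∪ B) ∩ (D ∩ B), so (D ∪ B) ∩ (D ∩ B) ⊆ (Y ∪ B) ∩ (D ∩ B).

Both inclusions hold; the sets are equal.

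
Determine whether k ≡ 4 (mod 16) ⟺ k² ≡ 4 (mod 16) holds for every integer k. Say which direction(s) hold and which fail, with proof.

(→) This fails: take k = 4. Then 4 ≡ 4 (mod 16), but 4² = 16 ≡ 0 (mod 16), not 4.

(←) This fails: take k = 2. Then 2² = 4 ≡ 4 (mod 16), yet 2 ≡ 2 (mod 16), not 4.

Both directions fail.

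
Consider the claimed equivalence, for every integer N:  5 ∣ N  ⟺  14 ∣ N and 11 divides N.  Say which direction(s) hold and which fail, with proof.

(⇒) This fails: take N = 5. Certainly 5 ∣ 5, but 14 ∤ 5.

(⇐) This fails: take N = 154. Both 14 ∣ 154 and 11 ∣ 154, yet 154 is not a multiple of 5 (since 154 = 30·5 + 4), so 5 ∤ 154.

(⇒) fails and (⇐) fails.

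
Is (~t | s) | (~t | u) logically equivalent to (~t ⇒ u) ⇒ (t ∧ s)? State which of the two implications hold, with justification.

Forward direction. This fails. Under u = T, t = F, s = F, the left side is true but the right side is false.

Converse. Assume the antecedent. If t is true, the antecedent forces (u = F, t = T, s = T) or (u = T, t = T, s = T), and (~t | s) | (~t | u) holds there. If t is false, (~t | s) | (~t | u) reduces to true regardless of the other variables. Either way (~t | s) | (~t | u) holds.

Only the converse holds.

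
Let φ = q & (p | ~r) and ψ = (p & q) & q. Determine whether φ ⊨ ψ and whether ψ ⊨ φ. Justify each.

Not equivalent: only (⇐) holds.

Converse. Assume the antecedent. If r is true, the antecedent forces (r = T, q = T, p = T), and q & (p | ~r) holds there. If r is false, the antecedent forces (r = F, q = T, p = T), and q & (p | ~r) holds there. Either way q & (p | ~r) holds.

Forward direction. This fails. Under r = F, q = T, p = F, the left side is true but the right side is false.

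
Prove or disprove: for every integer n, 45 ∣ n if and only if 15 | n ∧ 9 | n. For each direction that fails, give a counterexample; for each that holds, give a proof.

Forward direction. If 45 ∣ n, write n = 45q. Since 45 = 3·15, n = 15·(3q), so 15 ∣ n; and since 45 = 5·9, n = 9·(5q), so 9 ∣ n.

Converse. Suppose 15 ∣ n and 9 ∣ n. Any common multiple of 15 and 9 is a multiple of their lcm; here lcm(15, 9) = 15·9/gcd(15, 9) = 135/3 = 45, so 45 ∣ n.

Equivalent; both directions hold.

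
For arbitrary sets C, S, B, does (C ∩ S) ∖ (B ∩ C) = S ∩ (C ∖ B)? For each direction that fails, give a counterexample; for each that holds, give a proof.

Forward inclusion. Let x ∈ (C ∩ S) ∖ (B ∩ C). Then x ∈ C ∩ S and x ∉ B, from which x ∈ S ∩ (C ∖ B).

Reverse inclusion. Let x ∈ S ∩ (C ∖ B). Then x ∈ C ∩ S and x ∉ B, from which x ∈ (C ∩ S) ∖ (B ∩ C).

Both inclusions hold.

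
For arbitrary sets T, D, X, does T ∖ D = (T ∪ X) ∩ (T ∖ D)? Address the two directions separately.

The two sets are equal.

Forward inclusion. Let x ∈ T ∖ D. Then either x ∈ T and x ∉ D, X; or x ∈ T ∩ X and x ∉ D. In each case x ∈ (T ∪ X) ∩ (T ∖ D), so T ∖ D ⊆ (T ∪ X) ∩ (T ∖ D).

Reverse inclusion. Let x ∈ (T ∪ X) ∩ (T ∖ D). Then either x ∈ T and x ∉ D, X; or x ∈ T ∩ X and x ∉ D. In each case x ∈ T ∖ D, so (T ∪ X) ∩ (T ∖ D) ⊆ T ∖ D.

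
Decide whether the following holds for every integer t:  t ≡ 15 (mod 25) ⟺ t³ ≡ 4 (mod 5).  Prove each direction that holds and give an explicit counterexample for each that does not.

(⇒) This fails: take t = 15. Then 15 ≡ 15 (mod 25), but 15³ = 3375 ≡ 0 (mod 5), not 4.

(⇐) This fails: take t = 4. Then 4³ = 64 ≡ 4 (mod 5), yet 4 ≡ 4 (mod 25), not 15.

(⇒) fails and (⇐) fails.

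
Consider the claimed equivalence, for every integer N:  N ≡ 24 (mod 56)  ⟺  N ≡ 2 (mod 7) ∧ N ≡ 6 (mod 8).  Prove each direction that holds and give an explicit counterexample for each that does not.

Forward direction. This fails: N = 24 gives 24 ≡ 24 (mod 56) but 24 ≡ 3 (mod 7), so the conjunction on the right does not hold.

Converse. This fails: N = 30 satisfies both congruences on the right (30 ≡ 2 mod 7 and 30 ≡ 6 mod 8) yet 30 ≡ 30 (mod 56), not 24.

(⇒) fails and (⇐) fails.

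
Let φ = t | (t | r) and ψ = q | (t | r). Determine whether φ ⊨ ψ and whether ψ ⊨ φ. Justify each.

The forward direction holds; the converse fails.

(⇒) Assume the antecedent. If t is true, q | (t | r) reduces to true regardless of the other variables. If t is false, the antecedent forces (q = F, t = F, r = T) or (q = T, t = F, r = T), and q | (t | r) holds there. Either way q | (t | r) holds.

(⇐) This fails. Under q = T, t = F, r = F, the left side is false but the right side is true.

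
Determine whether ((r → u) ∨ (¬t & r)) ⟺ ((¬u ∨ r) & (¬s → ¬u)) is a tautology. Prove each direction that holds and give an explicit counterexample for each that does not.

[⇒] This fails. Under t = F, u = T, r = F, s = F, the left side is true but the right side is false.

[⇐] This fails. Under t = T, u = F, r = T, s = F, the left side is false but the right side is true.

(⇒) fails and (⇐) fails.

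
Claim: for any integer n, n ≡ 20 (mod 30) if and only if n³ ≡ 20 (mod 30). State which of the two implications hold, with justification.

(⇒) Suppose n ≡ 20 (mod 30). Write n = 30j + 20. Then (30j + 20)³ = 27000j³ + 54000j² + 36000j + 8000 = 30(900j³ + 1800j² + 1200j + 266) + 20, so n³ ≡ 20 (mod 30).

(⇐) Conversely, suppose n³ ≡ 20 (mod 30). The only residue r in {0, …, 29} with r³ ≡ 20 (mod 30) is r = 20, so n ≡ 20 (mod 30).

Both directions hold; the statement is true.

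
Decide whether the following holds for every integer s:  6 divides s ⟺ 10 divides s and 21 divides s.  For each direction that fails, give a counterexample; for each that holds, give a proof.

The forward direction fails; the converse holds.

(⇒) This fails: take s = 6. Certainly 6 ∣ 6, but 10 ∤ 6.

(⇐) Suppose 10 ∣ s and 21 ∣ s. Any common multiple of 10 and 21 is a multiple of their lcm; here gcd(10, 21) = 1, so lcm(10, 21) = 10·21 = 210, so 210 ∣ s. Since 6 ∣ 210, it follows that 6 ∣ s.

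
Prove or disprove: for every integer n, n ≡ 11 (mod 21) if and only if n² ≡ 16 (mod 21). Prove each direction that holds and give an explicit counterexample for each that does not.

[⇒] Suppose n ≡ 11 (mod 21). Write n = 21j + 11. Then (21j + 11)² = 441j² + 462j + 121 = 21(21j² + 22j + 5) + 16, so n² ≡ 16 (mod 21).

[⇐] This fails: take n = 4. Then 4² = 16 ≡ 16 (mod 21), yet 4 ≡ 4 (mod 21), not 11.

(⇒) holds; (⇐) fails.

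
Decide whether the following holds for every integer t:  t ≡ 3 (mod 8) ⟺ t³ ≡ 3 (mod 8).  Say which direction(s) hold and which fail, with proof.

Both directions hold.

(⇒) Suppose t ≡ 3 (mod 8). Write t = 8j + 3. Then (8j + 3)³ = 512j³ + 576j² + 216j + 27 = 8(64j³ + 72j² + 27j + 3) + 3, so t³ ≡ 3 (mod 8).

(⇐) For the converse, argue contrapositively. If t ≢ 3 (mod 8), then t is congruent to one of 0, 1, 2, 4, 5, 6, 7 modulo 8, and these give t³ ≡ 0, 1, 0, 0, 5, 0, 7 respectively — never 3.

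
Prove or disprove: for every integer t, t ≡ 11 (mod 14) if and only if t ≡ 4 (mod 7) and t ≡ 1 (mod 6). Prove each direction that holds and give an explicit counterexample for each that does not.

(⇐) If t ≡ 4 (mod 7) and t ≡ 1 (mod 6), then by the Chinese remainder theorem t ≡ 25 (mod 42). Since 25 ≡ 11 (mod 14) and 14 ∣ 42, we get t ≡ 11 (mod 14).

(⇒) This fails: t = 11 gives 11 ≡ 11 (mod 14) but 11 ≡ 5 (mod 6), so the conjunction on the right does not hold.

Only the reverse direction holds.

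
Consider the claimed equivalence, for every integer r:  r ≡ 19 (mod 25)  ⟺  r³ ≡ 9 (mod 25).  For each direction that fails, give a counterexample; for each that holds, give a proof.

The biconditional holds.

[⇒] Suppose r ≡ 19 (mod 25). Write r = 25j + 19. Then (25j + 19)³ = 15625j³ + 35625j² + 27075j + 6859 = 25(625j³ + 1425j² + 1083j + 274) + 9, so r³ ≡ 9 (mod 25).

[⇐] Conversely, suppose r³ ≡ 9 (mod 25). The only residue r in {0, …, 24} with r³ ≡ 9 (mod 25) is r = 19, so r ≡ 19 (mod 25).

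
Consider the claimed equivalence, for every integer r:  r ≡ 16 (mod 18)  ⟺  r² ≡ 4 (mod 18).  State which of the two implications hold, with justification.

Not equivalent: only (⇒) holds.

[⇒] Suppose r ≡ 16 (mod 18). Write r = 18j + 16. Then (18j + 16)² = 324j² + 576j + 256 = 18(18j² + 32j + 14) + 4, so r² ≡ 4 (mod 18).

[⇐] This fails: take r = 2. Then 2² = 4 ≡ 4 (mod 18), yet 2 ≡ 2 (mod 18), not 16.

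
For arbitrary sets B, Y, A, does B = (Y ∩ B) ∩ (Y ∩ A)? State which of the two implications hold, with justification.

(⊆) fails; (⊇) holds.

Reverse inclusion. Let x ∈ (Y ∩ B) ∩ (Y ∩ A). Then x ∈ B ∩ Y ∩ A, from which x ∈ B.

Forward inclusion. This inclusion fails. Take B = {1}, Y = ∅, A = ∅; then 1 ∈ B but 1 ∉ (Y ∩ B) ∩ (Y ∩ A).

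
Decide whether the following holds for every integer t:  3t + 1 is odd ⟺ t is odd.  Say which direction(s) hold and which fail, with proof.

(⟹) This fails: t = 2 gives 3t + 1 = 7, which is odd, but 2 is even, not odd.

(⟸) This also fails: t = 3 is odd, but 3t + 1 = 10 is even, not odd.

Both directions fail.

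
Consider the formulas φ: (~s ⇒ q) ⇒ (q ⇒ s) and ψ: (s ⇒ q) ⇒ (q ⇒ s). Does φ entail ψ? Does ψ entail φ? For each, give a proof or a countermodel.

(→) Assume the antecedent. If q is true, the antecedent forces (q = T, s = T), and (s ⇒ q) ⇒ (q ⇒ s) holds there. If q is false, (s ⇒ q) ⇒ (q ⇒ s) reduces to true regardless of the other variables. Either way (s ⇒ q) ⇒ (q ⇒ s) holds.

(←) Assume the antecedent. If q is true, the antecedent forces (q = T, s = T), and (~s ⇒ q) ⇒ (q ⇒ s) holds there. If q is false, (~s ⇒ q) ⇒ (q ⇒ s) reduces to true regardless of the other variables. Either way (~s ⇒ q) ⇒ (q ⇒ s) holds.

Both directions hold.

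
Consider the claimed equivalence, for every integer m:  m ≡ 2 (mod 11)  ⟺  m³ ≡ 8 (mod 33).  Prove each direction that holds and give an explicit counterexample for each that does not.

Converse. The residues r modulo 33 with r³ ≡ 8 (mod 33) are exactly {2}, and each is ≡ 2 (mod 11).

Forward direction. This fails: take m = 13. Then 13 ≡ 2 (mod 11), but 13³ = 2197 ≡ 19 (mod 33), not 8.

Not equivalent: only (⇐) holds.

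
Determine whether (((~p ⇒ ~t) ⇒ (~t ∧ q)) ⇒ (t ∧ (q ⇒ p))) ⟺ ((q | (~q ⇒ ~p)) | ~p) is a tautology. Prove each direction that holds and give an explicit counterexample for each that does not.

(⇒) fails and (⇐) fails.

(→) This fails. Under q = F, p = T, t = F, the left side is true but the right side is false.

(←) This fails. Under q = T, p = F, t = F, the left side is false but the right side is true.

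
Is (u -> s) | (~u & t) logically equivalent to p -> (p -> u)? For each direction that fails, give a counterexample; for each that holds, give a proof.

Both directions fail.

[⇒] This fails. Under u = F, s = F, t = F, p = T, the left side is true but the right side is false.

[⇐] This fails. Under u = T, s = F, t = F, p = F, the left side is false but the right side is true.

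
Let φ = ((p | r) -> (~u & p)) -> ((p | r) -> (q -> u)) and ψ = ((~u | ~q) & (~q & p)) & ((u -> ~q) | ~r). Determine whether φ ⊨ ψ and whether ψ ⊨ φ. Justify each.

Not equivalent: only (⇐) holds.

(→) This fails. Under u = F, q = F, p = F, r = F, the left side is true but the right side is false.

(←) Assume the antecedent. If u is true, the consequent reduces to true regardless of the other variables. If u is false, the antecedent forces (u = F, q = F, p = T, r = F) or (u = F, q = F, p = T, r = T), and the consequent holds there. Either way the consequent holds.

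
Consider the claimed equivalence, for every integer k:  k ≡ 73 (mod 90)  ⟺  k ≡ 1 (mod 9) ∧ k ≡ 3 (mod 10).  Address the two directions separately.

The biconditional holds.

(→) Suppose k ≡ 73 (mod 90); write k = 90j + 73. Since 9 ∣ 90, reducing mod 9 gives k ≡ 73 ≡ 1 (mod 9); since 10 ∣ 90, reducing mod 10 gives k ≡ 73 ≡ 3 (mod 10).

(←) Conversely, if k ≡ 1 (mod 9) and k ≡ 3 (mod 10), then by the Chinese remainder theorem k ≡ 73 (mod 90). This is exactly k ≡ 73 (mod 90).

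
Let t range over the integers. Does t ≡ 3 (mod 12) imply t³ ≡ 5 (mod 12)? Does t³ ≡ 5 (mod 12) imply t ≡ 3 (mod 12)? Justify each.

Neither direction holds.

(⟹) This fails: take t = 3. Then 3 ≡ 3 (mod 12), but 3³ = 27 ≡ 3 (mod 12), not 5.

(⟸) This fails: take t = 5. Then 5³ = 125 ≡ 5 (mod 12), yet 5 ≡ 5 (mod 12), not 3.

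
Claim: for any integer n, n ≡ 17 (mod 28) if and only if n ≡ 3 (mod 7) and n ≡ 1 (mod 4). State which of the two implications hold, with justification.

(→) Suppose n ≡ 17 (mod 28); write n = 28j + 17. Since 7 ∣ 28, reducing mod 7 gives n ≡ 17 ≡ 3 (mod 7); since 4 ∣ 28, reducing mod 4 gives n ≡ 17 ≡ 1 (mod 4).

(←) Conversely, if n ≡ 3 (mod 7) and n ≡ 1 (mod 4), then by the Chinese remainder theorem n ≡ 17 (mod 28). This is exactly n ≡ 17 (mod 28).

Both implications hold.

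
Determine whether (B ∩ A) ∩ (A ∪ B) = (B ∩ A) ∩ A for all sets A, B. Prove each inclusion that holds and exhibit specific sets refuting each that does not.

(⊆) Let x ∈ (B ∩ A) ∩ (A ∪ B). Then x ∈ A ∩ B, from which x ∈ (B ∩ A) ∩ A.

(⊇) Let x ∈ (B ∩ A) ∩ A. Then x ∈ A ∩ B, from which x ∈ (B ∩ A) ∩ (A ∪ B).

Both inclusions hold.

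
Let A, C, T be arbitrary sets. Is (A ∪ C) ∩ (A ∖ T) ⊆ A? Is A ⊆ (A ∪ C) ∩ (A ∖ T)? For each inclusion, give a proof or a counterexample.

The sets are not equal: only the forward inclusion holds.

(⊆) Let x ∈ (A ∪ C) ∩ (A ∖ T). Then either x ∈ A and x ∉ C, T; or x ∈ A ∩ C and x ∉ T. In each case x ∈ A, so (A ∪ C) ∩ (A ∖ T) ⊆ A.

(⊇) This inclusion fails. Take A = {1}, C = ∅, T = {1}; then 1 ∈ A but 1 ∉ (A ∪ C) ∩ (A ∖ T).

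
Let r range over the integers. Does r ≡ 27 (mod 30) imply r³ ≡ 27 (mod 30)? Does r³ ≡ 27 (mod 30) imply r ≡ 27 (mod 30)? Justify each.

Forward direction. This fails: take r = 27. Then 27 ≡ 27 (mod 30), but 27³ = 19683 ≡ 3 (mod 30), not 27.

Converse. This fails: take r = 3. Then 3³ = 27 ≡ 27 (mod 30), yet 3 ≡ 3 (mod 30), not 27.

Neither direction holds.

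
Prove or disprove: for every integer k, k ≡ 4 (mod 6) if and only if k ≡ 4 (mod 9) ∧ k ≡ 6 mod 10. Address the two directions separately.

(⟹) This fails: k = 64 gives 64 ≡ 4 (mod 6) but 64 ≡ 1 (mod 9), so the conjunction on the right does not hold.

(⟸) Conversely, if k ≡ 4 (mod 9) and k ≡ 6 (mod 10), then by the Chinese remainder theorem k ≡ 76 (mod 90). Since 76 ≡ 4 (mod 6) and 6 ∣ 90, we get k ≡ 4 (mod 6).

The forward direction fails; the converse holds.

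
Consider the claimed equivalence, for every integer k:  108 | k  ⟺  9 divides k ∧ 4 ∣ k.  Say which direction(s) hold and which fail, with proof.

(→) If 108 ∣ k, write k = 108q. Since 108 = 12·9, k = 9·(12q), so 9 ∣ k; and since 108 = 27·4, k = 4·(27q), so 4 ∣ k.

(←) This fails: take k = 36. Both 9 ∣ 36 and 4 ∣ 36, yet 36 is not a multiple of 108 (since 36 = 0·108 + 36), so 108 ∤ 36.

(⇒) holds; (⇐) fails.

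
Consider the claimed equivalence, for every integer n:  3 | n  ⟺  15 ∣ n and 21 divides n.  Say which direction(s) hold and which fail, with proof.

Not equivalent: only (⇐) holds.

[⇐] Suppose 15 ∣ n and 21 ∣ n. Any common multiple of 15 and 21 is a multiple of their lcm; here lcm(15, 21) = 15·21/gcd(15, 21) = 315/3 = 105, so 105 ∣ n. Since 3 ∣ 105, it follows that 3 ∣ n.

[⇒] This fails: take n = 3. Certainly 3 ∣ 3, but 15 ∤ 3.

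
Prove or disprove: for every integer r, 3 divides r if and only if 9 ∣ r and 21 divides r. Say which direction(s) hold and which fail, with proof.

(⇒) fails; (⇐) holds.

[⇒] This fails: take r = 3. Certainly 3 ∣ 3, but 9 ∤ 3.

[⇐] Suppose 9 ∣ r and 21 ∣ r. Any common multiple of 9 and 21 is a multiple of their lcm; here lcm(9, 21) = 9·21/gcd(9, 21) = 189/3 = 63, so 63 ∣ r. Since 3 ∣ 63, it follows that 3 ∣ r.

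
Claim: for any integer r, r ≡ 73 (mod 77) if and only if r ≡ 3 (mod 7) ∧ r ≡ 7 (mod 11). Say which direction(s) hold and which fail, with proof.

(⟸) If r ≡ 3 (mod 7) and r ≡ 7 (mod 11), then by the Chinese remainder theorem r ≡ 73 (mod 77). This is exactly r ≡ 73 (mod 77).

(⟹) Suppose r ≡ 73 (mod 77); write r = 77j + 73. Since 7 ∣ 77, reducing mod 7 gives r ≡ 73 ≡ 3 (mod 7); since 11 ∣ 77, reducing mod 11 gives r ≡ 73 ≡ 7 (mod 11).

The biconditional holds.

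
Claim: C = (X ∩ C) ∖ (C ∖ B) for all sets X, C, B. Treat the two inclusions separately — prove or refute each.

(⊆) fails; (⊇) holds.

(⊆) This inclusion fails. Take X = ∅, C = {1}, B = ∅; then 1 ∈ C but 1 ∉ (X ∩ C) ∖ (C ∖ B).

(⊇) Let x ∈ (X ∩ C) ∖ (C ∖ B). Then x ∈ X ∩ C ∩ B, from which x ∈ C.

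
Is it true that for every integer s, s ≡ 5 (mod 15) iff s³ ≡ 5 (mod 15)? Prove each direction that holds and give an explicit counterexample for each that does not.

Both implications hold.

[⇒] Suppose s ≡ 5 (mod 15). Write s = 15j + 5. Then (15j + 5)³ = 3375j³ + 3375j² + 1125j + 125 = 15(225j³ + 225j² + 75j + 8) + 5, so s³ ≡ 5 (mod 15).

[⇐] Conversely, suppose s³ ≡ 5 (mod 15). The only residue r in {0, …, 14} with r³ ≡ 5 (mod 15) is r = 5, so s ≡ 5 (mod 15).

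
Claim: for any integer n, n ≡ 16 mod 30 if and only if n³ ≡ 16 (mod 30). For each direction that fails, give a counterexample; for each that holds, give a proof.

(⇒) Suppose n ≡ 16 mod 30. Write n = 30j + 16. Then (30j + 16)³ = 27000j³ + 43200j² + 23040j + 4096 = 30(900j³ + 1440j² + 768j + 136) + 16, so n³ ≡ 16 (mod 30).

(⇐) Conversely, suppose n³ ≡ 16 (mod 30). The only residue r in {0, …, 29} with r³ ≡ 16 (mod 30) is r = 16, so n ≡ 16 (mod 30).

Both directions hold.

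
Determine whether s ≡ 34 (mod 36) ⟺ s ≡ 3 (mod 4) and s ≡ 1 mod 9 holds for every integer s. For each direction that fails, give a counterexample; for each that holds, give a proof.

Both directions fail.

(⇒) This fails: s = 34 gives 34 ≡ 34 (mod 36) but 34 ≡ 2 (mod 4), so the conjunction on the right does not hold.

(⇐) This fails: s = 19 satisfies both congruences on the right (19 ≡ 3 mod 4 and 19 ≡ 1 mod 9) yet 19 ≡ 19 (mod 36), not 34.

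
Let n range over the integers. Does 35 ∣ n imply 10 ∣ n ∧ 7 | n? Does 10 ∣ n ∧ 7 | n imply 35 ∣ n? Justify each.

(←) Suppose 10 ∣ n and 7 ∣ n. Any common multiple of 10 and 7 is a multiple of their lcm; here gcd(10, 7) = 1, so lcm(10, 7) = 10·7 = 70, so 70 ∣ n. Since 35 ∣ 70, it follows that 35 ∣ n.

(→) This fails: take n = 35. Certainly 35 ∣ 35, but 10 ∤ 35.

Not equivalent: only (⇐) holds.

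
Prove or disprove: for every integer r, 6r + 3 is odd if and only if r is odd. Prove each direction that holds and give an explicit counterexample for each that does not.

(⟹) This fails: take r = 0. Then 6r + 3 = 3, which is odd, yet r = 0 is even, not odd.

(⟸) Suppose r is odd. Since 6 is even, 6r is even for every r, so 6r + 3 has the same parity as 3, which is odd. Hence 6r + 3 is odd.

Only the converse holds.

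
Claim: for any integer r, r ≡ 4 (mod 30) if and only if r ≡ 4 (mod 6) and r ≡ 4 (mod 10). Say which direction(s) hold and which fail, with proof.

The biconditional holds.

(⟹) Suppose r ≡ 4 (mod 30); write r = 30j + 4. Since 6 ∣ 30, reducing mod 6 gives r ≡ 4 (mod 6); since 10 ∣ 30, reducing mod 10 gives r ≡ 4 (mod 10).

(⟸) Conversely, if r ≡ 4 (mod 6) and r ≡ 4 (mod 10), then by the Chinese remainder theorem r ≡ 4 (mod 30). This is exactly r ≡ 4 (mod 30).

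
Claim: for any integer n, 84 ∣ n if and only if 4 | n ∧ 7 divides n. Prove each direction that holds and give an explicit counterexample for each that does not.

(⇒) If 84 ∣ n, write n = 84q. Since 84 = 21·4, n = 4·(21q), so 4 ∣ n; and since 84 = 12·7, n = 7·(12q), so 7 ∣ n.

(⇐) This fails: take n = 28. Both 4 ∣ 28 and 7 ∣ 28, yet 28 is not a multiple of 84 (since 28 = 0·84 + 28), so 84 ∤ 28.

Only the forward direction holds.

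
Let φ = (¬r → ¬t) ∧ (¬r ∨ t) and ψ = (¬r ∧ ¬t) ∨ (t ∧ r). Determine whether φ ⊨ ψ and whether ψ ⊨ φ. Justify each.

(→) Assume the antecedent. If r is true, the antecedent forces (r = T, t = T), and (¬r ∧ ¬t) ∨ (t ∧ r) holds there. If r is false, the antecedent forces (r = F, t = F), and (¬r ∧ ¬t) ∨ (t ∧ r) holds there. Either way (¬r ∧ ¬t) ∨ (t ∧ r) holds.

(←) Assume the antecedent. If r is true, the antecedent forces (r = T, t = T), and (¬r → ¬t) ∧ (¬r ∨ t) holds there. If r is false, the antecedent forces (r = F, t = F), and (¬r → ¬t) ∧ (¬r ∨ t) holds there. Either way (¬r → ¬t) ∧ (¬r ∨ t) holds.

Both directions hold.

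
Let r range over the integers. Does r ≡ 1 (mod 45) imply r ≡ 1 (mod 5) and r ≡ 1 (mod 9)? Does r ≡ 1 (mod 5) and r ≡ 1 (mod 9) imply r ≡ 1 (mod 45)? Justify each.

Both directions hold; the statement is true.

Forward direction. Suppose r ≡ 1 (mod 45); write r = 45j + 1. Since 5 ∣ 45, reducing mod 5 gives r ≡ 1 (mod 5); since 9 ∣ 45, reducing mod 9 gives r ≡ 1 (mod 9).

Converse. If r ≡ 1 (mod 5) and r ≡ 1 (mod 9), then by the Chinese remainder theorem r ≡ 1 (mod 45). This is exactly r ≡ 1 (mod 45).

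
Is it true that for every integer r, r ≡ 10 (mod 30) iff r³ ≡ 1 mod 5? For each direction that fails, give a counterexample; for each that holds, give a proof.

(⇒) This fails: take r = 10. Then 10 ≡ 10 (mod 30), but 10³ = 1000 ≡ 0 (mod 5), not 1.

(⇐) This fails: take r = 1. Then 1³ = 1 ≡ 1 (mod 5), yet 1 ≡ 1 (mod 30), not 10.

Neither direction holds.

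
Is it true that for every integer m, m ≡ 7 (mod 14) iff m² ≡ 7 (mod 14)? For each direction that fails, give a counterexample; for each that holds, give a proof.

(→) Suppose m ≡ 7 (mod 14). Write m = 14j + 7. Then (14j + 7)² = 196j² + 196j + 49 = 14(14j² + 14j + 3) + 7, so m² ≡ 7 (mod 14).

(←) Conversely, suppose m² ≡ 7 (mod 14). The only residue r in {0, …, 13} with r² ≡ 7 (mod 14) is r = 7, so m ≡ 7 (mod 14).

Both directions hold; the statement is true.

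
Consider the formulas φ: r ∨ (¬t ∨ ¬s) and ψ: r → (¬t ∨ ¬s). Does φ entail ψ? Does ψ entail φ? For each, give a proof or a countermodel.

Neither direction holds.

Forward direction. This fails. Under t = T, r = T, s = T, the left side is true but the right side is false.

Converse. This fails. Under t = T, r = F, s = T, the left side is false but the right side is true.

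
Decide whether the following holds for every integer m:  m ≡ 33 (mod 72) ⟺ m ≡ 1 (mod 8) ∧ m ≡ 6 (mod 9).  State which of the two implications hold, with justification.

The biconditional holds.

(→) Suppose m ≡ 33 (mod 72); write m = 72j + 33. Since 8 ∣ 72, reducing mod 8 gives m ≡ 33 ≡ 1 (mod 8); since 9 ∣ 72, reducing mod 9 gives m ≡ 33 ≡ 6 (mod 9).

(←) Conversely, if m ≡ 1 (mod 8) and m ≡ 6 (mod 9), then by the Chinese remainder theorem m ≡ 33 (mod 72). This is exactly m ≡ 33 (mod 72).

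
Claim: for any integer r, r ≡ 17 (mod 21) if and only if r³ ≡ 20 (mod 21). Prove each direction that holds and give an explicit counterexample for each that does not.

(⇒) holds; (⇐) fails.

(⟹) Suppose r ≡ 17 (mod 21). Write r = 21j + 17. Then (21j + 17)³ = 9261j³ + 22491j² + 18207j + 4913 = 21(441j³ + 1071j² + 867j + 233) + 20, so r³ ≡ 20 (mod 21).

(⟸) This fails: take r = 5. Then 5³ = 125 ≡ 20 (mod 21), yet 5 ≡ 5 (mod 21), not 17.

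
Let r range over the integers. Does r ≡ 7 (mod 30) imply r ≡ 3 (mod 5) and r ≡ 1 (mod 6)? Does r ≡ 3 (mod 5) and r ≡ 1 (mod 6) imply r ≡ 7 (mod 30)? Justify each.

[⇒] This fails: r = 7 gives 7 ≡ 7 (mod 30) but 7 ≡ 2 (mod 5), so the conjunction on the right does not hold.

[⇐] This fails: r = 13 satisfies both congruences on the right (13 ≡ 3 mod 5 and 13 ≡ 1 mod 6) yet 13 ≡ 13 (mod 30), not 7.

Neither implication holds.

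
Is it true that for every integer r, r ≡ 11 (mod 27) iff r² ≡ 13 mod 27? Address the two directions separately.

[⇒] Suppose r ≡ 11 (mod 27). Write r = 27j + 11. Then (27j + 11)² = 729j² + 594j + 121 = 27(27j² + 22j + 4) + 13, so r² ≡ 13 (mod 27).

[⇐] This fails: take r = 16. Then 16² = 256 ≡ 13 (mod 27), yet 16 ≡ 16 (mod 27), not 11.

(⇒) holds; (⇐) fails.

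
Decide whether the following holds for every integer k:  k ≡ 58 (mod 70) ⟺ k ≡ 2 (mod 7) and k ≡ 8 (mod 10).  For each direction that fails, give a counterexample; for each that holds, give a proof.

[⇐] If k ≡ 2 (mod 7) and k ≡ 8 (mod 10), then by the Chinese remainder theorem k ≡ 58 (mod 70). This is exactly k ≡ 58 (mod 70).

[⇒] Suppose k ≡ 58 (mod 70); write k = 70j + 58. Since 7 ∣ 70, reducing mod 7 gives k ≡ 58 ≡ 2 (mod 7); since 10 ∣ 70, reducing mod 10 gives k ≡ 58 ≡ 8 (mod 10).

Both directions hold; the statement is true.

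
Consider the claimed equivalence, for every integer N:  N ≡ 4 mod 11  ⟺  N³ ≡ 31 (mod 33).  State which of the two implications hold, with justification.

The forward direction fails; the converse holds.

(→) This fails: take N = 15. Then 15 ≡ 4 (mod 11), but 15³ = 3375 ≡ 9 (mod 33), not 31.

(←) Conversely, the residues r modulo 33 with r³ ≡ 31 (mod 33) are exactly {4}, and each is ≡ 4 (mod 11).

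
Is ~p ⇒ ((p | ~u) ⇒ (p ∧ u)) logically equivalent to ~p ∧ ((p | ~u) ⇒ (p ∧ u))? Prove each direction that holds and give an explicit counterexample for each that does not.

Forward direction. This fails. Under p = T, u = F, the left side is true but the right side is false.

Converse. Assume the antecedent. If p is true, the antecedent cannot hold. If p is false, the antecedent forces (p = F, u = T), and ~p ⇒ ((p | ~u) ⇒ (p ∧ u)) holds there. Either way ~p ⇒ ((p | ~u) ⇒ (p ∧ u)) holds.

(⇒) fails; (⇐) holds.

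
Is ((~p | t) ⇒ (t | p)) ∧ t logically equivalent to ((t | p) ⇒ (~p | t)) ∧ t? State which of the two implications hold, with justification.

Forward direction. Assume the antecedent. If p is true, the antecedent forces (p = T, t = T), and ((t | p) ⇒ (~p | t)) ∧ t holds there. If p is false, the antecedent forces (p = F, t = T), and ((t | p) ⇒ (~p | t)) ∧ t holds there. Either way ((t | p) ⇒ (~p | t)) ∧ t holds.

Converse. Assume the antecedent. If p is true, the antecedent forces (p = T, t = T), and ((~p | t) ⇒ (t | p)) ∧ t holds there. If p is false, the antecedent forces (p = F, t = T), and ((~p | t) ⇒ (t | p)) ∧ t holds there. Either way ((~p | t) ⇒ (t | p)) ∧ t holds.

The biconditional holds.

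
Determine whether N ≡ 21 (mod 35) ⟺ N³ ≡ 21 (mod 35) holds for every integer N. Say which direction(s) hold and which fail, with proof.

(←) Suppose N³ ≡ 21 (mod 35). The only residue r in {0, …, 34} with r³ ≡ 21 (mod 35) is r = 21, so N ≡ 21 (mod 35).

(→) Suppose N ≡ 21 (mod 35). Write N = 35j + 21. Then (35j + 21)³ = 42875j³ + 77175j² + 46305j + 9261 = 35(1225j³ + 2205j² + 1323j + 264) + 21, so N³ ≡ 21 (mod 35).

Both directions hold; the statement is true.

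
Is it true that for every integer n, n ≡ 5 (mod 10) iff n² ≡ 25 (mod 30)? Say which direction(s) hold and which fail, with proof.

(⇒) This fails: take n = 15. Then 15 ≡ 5 (mod 10), but 15² = 225 ≡ 15 (mod 30), not 25.

(⇐) Conversely, the residues r modulo 30 with r² ≡ 25 (mod 30) are exactly {5, 25}, and each is ≡ 5 (mod 10).

Only the converse holds.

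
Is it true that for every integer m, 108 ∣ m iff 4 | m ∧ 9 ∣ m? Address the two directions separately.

(⇒) holds; (⇐) fails.

(⇒) If 108 ∣ m, write m = 108q. Since 108 = 27·4, m = 4·(27q), so 4 ∣ m; and since 108 = 12·9, m = 9·(12q), so 9 ∣ m.

(⇐) This fails: take m = 36. Both 4 ∣ 36 and 9 ∣ 36, yet 36 is not a multiple of 108 (since 36 = 0·108 + 36), so 108 ∤ 36.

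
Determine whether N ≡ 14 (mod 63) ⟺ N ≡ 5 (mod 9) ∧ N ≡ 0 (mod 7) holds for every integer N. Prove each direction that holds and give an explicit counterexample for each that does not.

Equivalent; both directions hold.

(←) If N ≡ 5 (mod 9) and N ≡ 0 (mod 7), then by the Chinese remainder theorem N ≡ 14 (mod 63). This is exactly N ≡ 14 (mod 63).

(→) Suppose N ≡ 14 (mod 63); write N = 63j + 14. Since 9 ∣ 63, reducing mod 9 gives N ≡ 14 ≡ 5 (mod 9); since 7 ∣ 63, reducing mod 7 gives N ≡ 14 ≡ 0 (mod 7).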